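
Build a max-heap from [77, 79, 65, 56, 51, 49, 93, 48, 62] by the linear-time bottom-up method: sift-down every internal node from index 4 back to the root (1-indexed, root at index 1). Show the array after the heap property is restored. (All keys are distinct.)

[93, 79, 77, 62, 51, 49, 65, 48, 56]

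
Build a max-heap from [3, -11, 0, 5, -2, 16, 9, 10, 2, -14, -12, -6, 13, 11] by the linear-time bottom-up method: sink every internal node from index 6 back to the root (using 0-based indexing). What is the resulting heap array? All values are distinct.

[16, 10, 13, 5, -2, 3, 11, -11, 2, -14, -12, -6, 0, 9]

sift down from index 6:
  9 vs only child 11 at index 13, swap → [3, -11, 0, 5, -2, 16, 11, 10, 2, -14, -12, -6, 13, 9]
sift down from index 5: already satisfies heap property
sift down from index 4: already satisfies heap property
sift down from index 3:
  5 vs larger child 10 at index 7, swap → [3, -11, 0, 10, -2, 16, 11, 5, 2, -14, -12, -6, 13, 9]
sift down from index 2:
  0 vs larger child 16 at index 5, swap → [3, -11, 16, 10, -2, 0, 11, 5, 2, -14, -12, -6, 13, 9]
  0 vs larger child 13 at index 12, swap → [3, -11, 16, 10, -2, 13, 11, 5, 2, -14, -12, -6, 0, 9]
sift down from index 1:
  -11 vs larger child 10 at index 3, swap → [3, 10, 16, -11, -2, 13, 11, 5, 2, -14, -12, -6, 0, 9]
  -11 vs larger child 5 at index 7, swap → [3, 10, 16, 5, -2, 13, 11, -11, 2, -14, -12, -6, 0, 9]
sift down from index 0:
  3 vs larger child 16 at index 2, swap → [16, 10, 3, 5, -2, 13, 11, -11, 2, -14, -12, -6, 0, 9]
  3 vs larger child 13 at index 5, swap → [16, 10, 13, 5, -2, 3, 11, -11, 2, -14, -12, -6, 0, 9]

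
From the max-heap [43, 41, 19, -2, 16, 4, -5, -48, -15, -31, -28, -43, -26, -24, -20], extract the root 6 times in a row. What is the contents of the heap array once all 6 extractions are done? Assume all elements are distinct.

[-5, -15, -24, -26, -20, -31, -43, -48, -28]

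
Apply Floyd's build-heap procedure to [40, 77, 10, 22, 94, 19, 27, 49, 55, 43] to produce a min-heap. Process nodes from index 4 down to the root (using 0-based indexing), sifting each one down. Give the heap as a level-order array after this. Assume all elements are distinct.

[10, 22, 19, 49, 43, 40, 27, 77, 55, 94]

sift down from index 4:
  94 vs only child 43 at index 9, swap → [40, 77, 10, 22, 43, 19, 27, 49, 55, 94]
sift down from index 3: already satisfies heap property
sift down from index 2: already satisfies heap property
sift down from index 1:
  77 vs smaller child 22 at index 3, swap → [40, 22, 10, 77, 43, 19, 27, 49, 55, 94]
  77 vs smaller child 49 at index 7, swap → [40, 22, 10, 49, 43, 19, 27, 77, 55, 94]
sift down from index 0:
  40 vs smaller child 10 at index 2, swap → [10, 22, 40, 49, 43, 19, 27, 77, 55, 94]
  40 vs smaller child 19 at index 5, swap → [10, 22, 19, 49, 43, 40, 27, 77, 55, 94]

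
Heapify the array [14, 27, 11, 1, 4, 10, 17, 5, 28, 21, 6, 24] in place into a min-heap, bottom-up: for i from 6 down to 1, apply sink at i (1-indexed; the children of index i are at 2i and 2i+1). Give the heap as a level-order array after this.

sift down from index 6: already satisfies heap property
sift down from index 5: already satisfies heap property
sift down from index 4: already satisfies heap property
sift down from index 3:
  11 vs smaller child 10 at index 6, swap → [14, 27, 10, 1, 4, 11, 17, 5, 28, 21, 6, 24]
sift down from index 2:
  27 vs smaller child 1 at index 4, swap → [14, 1, 10, 27, 4, 11, 17, 5, 28, 21, 6, 24]
  27 vs smaller child 5 at index 8, swap → [14, 1, 10, 5, 4, 11, 17, 27, 28, 21, 6, 24]
sift down from index 1:
  14 vs smaller child 1 at index 2, swap → [1, 14, 10, 5, 4, 11, 17, 27, 28, 21, 6, 24]
  14 vs smaller child 4 at index 5, swap → [1, 4, 10, 5, 14, 11, 17, 27, 28, 21, 6, 24]
  14 vs smaller child 6 at index 11, swap → [1, 4, 10, 5, 6, 11, 17, 27, 28, 21, 14, 24]

[1, 4, 10, 5, 6, 11, 17, 27, 28, 21, 14, 24]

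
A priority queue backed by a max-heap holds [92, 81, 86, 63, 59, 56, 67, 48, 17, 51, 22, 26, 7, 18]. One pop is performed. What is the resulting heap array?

remove root 92; move last element 18 to root → [18, 81, 86, 63, 59, 56, 67, 48, 17, 51, 22, 26, 7]
18 vs larger child 86 at index 2, swap → [86, 81, 18, 63, 59, 56, 67, 48, 17, 51, 22, 26, 7]
18 vs larger child 67 at index 6, swap → [86, 81, 67, 63, 59, 56, 18, 48, 17, 51, 22, 26, 7]

[86, 81, 67, 63, 59, 56, 18, 48, 17, 51, 22, 26, 7]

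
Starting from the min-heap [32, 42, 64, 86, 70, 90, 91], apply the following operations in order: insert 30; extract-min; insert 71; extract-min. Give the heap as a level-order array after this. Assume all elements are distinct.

[42, 70, 64, 71, 86, 90, 91]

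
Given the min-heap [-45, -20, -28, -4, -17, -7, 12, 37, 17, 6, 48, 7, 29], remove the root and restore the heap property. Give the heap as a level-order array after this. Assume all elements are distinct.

remove root -45; move last element 29 to root → [29, -20, -28, -4, -17, -7, 12, 37, 17, 6, 48, 7]
29 vs smaller child -28 at index 2, swap → [-28, -20, 29, -4, -17, -7, 12, 37, 17, 6, 48, 7]
29 vs smaller child -7 at index 5, swap → [-28, -20, -7, -4, -17, 29, 12, 37, 17, 6, 48, 7]
29 vs only child 7 at index 11, swap → [-28, -20, -7, -4, -17, 7, 12, 37, 17, 6, 48, 29]

[-28, -20, -7, -4, -17, 7, 12, 37, 17, 6, 48, 29]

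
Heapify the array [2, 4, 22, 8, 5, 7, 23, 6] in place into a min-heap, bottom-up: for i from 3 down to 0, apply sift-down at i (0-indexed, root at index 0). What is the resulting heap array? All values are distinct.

sift down from index 3:
  8 vs only child 6 at index 7, swap → [2, 4, 22, 6, 5, 7, 23, 8]
sift down from index 2:
  22 vs smaller child 7 at index 5, swap → [2, 4, 7, 6, 5, 22, 23, 8]
sift down from index 1: already satisfies heap property
sift down from index 0: already satisfies heap property

[2, 4, 7, 6, 5, 22, 23, 8]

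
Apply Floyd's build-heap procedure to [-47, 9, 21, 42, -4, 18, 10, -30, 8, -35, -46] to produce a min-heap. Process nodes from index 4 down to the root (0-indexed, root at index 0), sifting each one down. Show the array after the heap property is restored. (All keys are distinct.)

sift down from index 4:
  -4 vs smaller child -46 at index 10, swap → [-47, 9, 21, 42, -46, 18, 10, -30, 8, -35, -4]
sift down from index 3:
  42 vs smaller child -30 at index 7, swap → [-47, 9, 21, -30, -46, 18, 10, 42, 8, -35, -4]
sift down from index 2:
  21 vs smaller child 10 at index 6, swap → [-47, 9, 10, -30, -46, 18, 21, 42, 8, -35, -4]
sift down from index 1:
  9 vs smaller child -46 at index 4, swap → [-47, -46, 10, -30, 9, 18, 21, 42, 8, -35, -4]
  9 vs smaller child -35 at index 9, swap → [-47, -46, 10, -30, -35, 18, 21, 42, 8, 9, -4]
sift down from index 0: already satisfies heap property

[-47, -46, 10, -30, -35, 18, 21, 42, 8, 9, -4]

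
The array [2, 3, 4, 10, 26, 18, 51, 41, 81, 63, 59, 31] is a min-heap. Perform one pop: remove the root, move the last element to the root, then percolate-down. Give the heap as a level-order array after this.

[3, 10, 4, 31, 26, 18, 51, 41, 81, 63, 59]

remove root 2; move last element 31 to root → [31, 3, 4, 10, 26, 18, 51, 41, 81, 63, 59]
31 vs smaller child 3 at index 1, swap → [3, 31, 4, 10, 26, 18, 51, 41, 81, 63, 59]
31 vs smaller child 10 at index 3, swap → [3, 10, 4, 31, 26, 18, 51, 41, 81, 63, 59]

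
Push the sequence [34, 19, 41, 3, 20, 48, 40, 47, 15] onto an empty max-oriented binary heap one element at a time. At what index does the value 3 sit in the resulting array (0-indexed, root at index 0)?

Insert 34:
  append 34 at index 0 → [34] (no swap needed)
Insert 19:
  append 19 at index 1 → [34, 19] (no swap needed)
Insert 41:
  append 41 at index 2 → [34, 19, 41]
  41 > parent 34 at index 0, swap → [41, 19, 34]
Insert 3:
  append 3 at index 3 → [41, 19, 34, 3] (no swap needed)
Insert 20:
  append 20 at index 4 → [41, 19, 34, 3, 20]
  20 > parent 19 at index 1, swap → [41, 20, 34, 3, 19]
Insert 48:
  append 48 at index 5 → [41, 20, 34, 3, 19, 48]
  48 > parent 34 at index 2, swap → [41, 20, 48, 3, 19, 34]
  48 > parent 41 at index 0, swap → [48, 20, 41, 3, 19, 34]
Insert 40:
  append 40 at index 6 → [48, 20, 41, 3, 19, 34, 40] (no swap needed)
Insert 47:
  append 47 at index 7 → [48, 20, 41, 3, 19, 34, 40, 47]
  47 > parent 3 at index 3, swap → [48, 20, 41, 47, 19, 34, 40, 3]
  47 > parent 20 at index 1, swap → [48, 47, 41, 20, 19, 34, 40, 3]
Insert 15:
  append 15 at index 8 → [48, 47, 41, 20, 19, 34, 40, 3, 15] (no swap needed)
resulting array: [48, 47, 41, 20, 19, 34, 40, 3, 15]

7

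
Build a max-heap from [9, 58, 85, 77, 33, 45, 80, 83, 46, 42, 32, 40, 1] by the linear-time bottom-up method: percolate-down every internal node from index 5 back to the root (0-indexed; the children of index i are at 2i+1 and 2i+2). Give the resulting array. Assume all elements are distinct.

[85, 83, 80, 77, 42, 45, 9, 58, 46, 33, 32, 40, 1]

sift down from index 5: already satisfies heap property
sift down from index 4:
  33 vs larger child 42 at index 9, swap → [9, 58, 85, 77, 42, 45, 80, 83, 46, 33, 32, 40, 1]
sift down from index 3:
  77 vs larger child 83 at index 7, swap → [9, 58, 85, 83, 42, 45, 80, 77, 46, 33, 32, 40, 1]
sift down from index 2: already satisfies heap property
sift down from index 1:
  58 vs larger child 83 at index 3, swap → [9, 83, 85, 58, 42, 45, 80, 77, 46, 33, 32, 40, 1]
  58 vs larger child 77 at index 7, swap → [9, 83, 85, 77, 42, 45, 80, 58, 46, 33, 32, 40, 1]
sift down from index 0:
  9 vs larger child 85 at index 2, swap → [85, 83, 9, 77, 42, 45, 80, 58, 46, 33, 32, 40, 1]
  9 vs larger child 80 at index 6, swap → [85, 83, 80, 77, 42, 45, 9, 58, 46, 33, 32, 40, 1]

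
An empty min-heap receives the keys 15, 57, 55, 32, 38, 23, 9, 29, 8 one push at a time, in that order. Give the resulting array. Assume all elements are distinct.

[8, 9, 15, 29, 38, 55, 23, 57, 32]

Insert 15:
  append 15 at index 0 → [15] (no swap needed)
Insert 57:
  append 57 at index 1 → [15, 57] (no swap needed)
Insert 55:
  append 55 at index 2 → [15, 57, 55] (no swap needed)
Insert 32:
  append 32 at index 3 → [15, 57, 55, 32]
  32 < parent 57 at index 1, swap → [15, 32, 55, 57]
Insert 38:
  append 38 at index 4 → [15, 32, 55, 57, 38] (no swap needed)
Insert 23:
  append 23 at index 5 → [15, 32, 55, 57, 38, 23]
  23 < parent 55 at index 2, swap → [15, 32, 23, 57, 38, 55]
Insert 9:
  append 9 at index 6 → [15, 32, 23, 57, 38, 55, 9]
  9 < parent 23 at index 2, swap → [15, 32, 9, 57, 38, 55, 23]
  9 < parent 15 at index 0, swap → [9, 32, 15, 57, 38, 55, 23]
Insert 29:
  append 29 at index 7 → [9, 32, 15, 57, 38, 55, 23, 29]
  29 < parent 57 at index 3, swap → [9, 32, 15, 29, 38, 55, 23, 57]
  29 < parent 32 at index 1, swap → [9, 29, 15, 32, 38, 55, 23, 57]
Insert 8:
  append 8 at index 8 → [9, 29, 15, 32, 38, 55, 23, 57, 8]
  8 < parent 32 at index 3, swap → [9, 29, 15, 8, 38, 55, 23, 57, 32]
  8 < parent 29 at index 1, swap → [9, 8, 15, 29, 38, 55, 23, 57, 32]
  8 < parent 9 at index 0, swap → [8, 9, 15, 29, 38, 55, 23, 57, 32]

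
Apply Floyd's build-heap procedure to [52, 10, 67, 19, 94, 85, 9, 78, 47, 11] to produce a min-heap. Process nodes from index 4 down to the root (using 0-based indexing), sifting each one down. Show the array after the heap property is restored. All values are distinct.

sift down from index 4:
  94 vs only child 11 at index 9, swap → [52, 10, 67, 19, 11, 85, 9, 78, 47, 94]
sift down from index 3: already satisfies heap property
sift down from index 2:
  67 vs smaller child 9 at index 6, swap → [52, 10, 9, 19, 11, 85, 67, 78, 47, 94]
sift down from index 1: already satisfies heap property
sift down from index 0:
  52 vs smaller child 9 at index 2, swap → [9, 10, 52, 19, 11, 85, 67, 78, 47, 94]

[9, 10, 52, 19, 11, 85, 67, 78, 47, 94]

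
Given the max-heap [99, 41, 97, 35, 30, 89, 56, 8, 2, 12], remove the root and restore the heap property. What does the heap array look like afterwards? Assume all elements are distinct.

[97, 41, 89, 35, 30, 12, 56, 8, 2]

remove root 99; move last element 12 to root → [12, 41, 97, 35, 30, 89, 56, 8, 2]
12 vs larger child 97 at index 2, swap → [97, 41, 12, 35, 30, 89, 56, 8, 2]
12 vs larger child 89 at index 5, swap → [97, 41, 89, 35, 30, 12, 56, 8, 2]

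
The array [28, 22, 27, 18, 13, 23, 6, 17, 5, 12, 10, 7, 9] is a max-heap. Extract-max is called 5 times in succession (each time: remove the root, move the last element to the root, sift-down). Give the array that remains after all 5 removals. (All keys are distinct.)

[17, 13, 9, 12, 5, 7, 6, 10]

extract-max #1 returns 28:
  remove root 28; move last element 9 to root → [9, 22, 27, 18, 13, 23, 6, 17, 5, 12, 10, 7]
  9 vs larger child 27 at index 2, swap → [27, 22, 9, 18, 13, 23, 6, 17, 5, 12, 10, 7]
  9 vs larger child 23 at index 5, swap → [27, 22, 23, 18, 13, 9, 6, 17, 5, 12, 10, 7]
extract-max #2 returns 27:
  remove root 27; move last element 7 to root → [7, 22, 23, 18, 13, 9, 6, 17, 5, 12, 10]
  7 vs larger child 23 at index 2, swap → [23, 22, 7, 18, 13, 9, 6, 17, 5, 12, 10]
  7 vs larger child 9 at index 5, swap → [23, 22, 9, 18, 13, 7, 6, 17, 5, 12, 10]
extract-max #3 returns 23:
  remove root 23; move last element 10 to root → [10, 22, 9, 18, 13, 7, 6, 17, 5, 12]
  10 vs larger child 22 at index 1, swap → [22, 10, 9, 18, 13, 7, 6, 17, 5, 12]
  10 vs larger child 18 at index 3, swap → [22, 18, 9, 10, 13, 7, 6, 17, 5, 12]
  10 vs larger child 17 at index 7, swap → [22, 18, 9, 17, 13, 7, 6, 10, 5, 12]
extract-max #4 returns 22:
  remove root 22; move last element 12 to root → [12, 18, 9, 17, 13, 7, 6, 10, 5]
  12 vs larger child 18 at index 1, swap → [18, 12, 9, 17, 13, 7, 6, 10, 5]
  12 vs larger child 17 at index 3, swap → [18, 17, 9, 12, 13, 7, 6, 10, 5]
extract-max #5 returns 18:
  remove root 18; move last element 5 to root → [5, 17, 9, 12, 13, 7, 6, 10]
  5 vs larger child 17 at index 1, swap → [17, 5, 9, 12, 13, 7, 6, 10]
  5 vs larger child 13 at index 4, swap → [17, 13, 9, 12, 5, 7, 6, 10]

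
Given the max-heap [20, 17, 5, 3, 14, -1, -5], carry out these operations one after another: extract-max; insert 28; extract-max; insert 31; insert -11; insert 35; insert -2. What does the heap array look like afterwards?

[35, 31, 17, 14, -2, -1, 5, -11, 3, -5]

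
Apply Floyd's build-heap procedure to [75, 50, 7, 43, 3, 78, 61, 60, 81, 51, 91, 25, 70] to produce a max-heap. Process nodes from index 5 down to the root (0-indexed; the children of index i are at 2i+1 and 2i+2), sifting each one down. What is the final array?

[91, 81, 78, 75, 51, 70, 61, 60, 43, 50, 3, 25, 7]

sift down from index 5: already satisfies heap property
sift down from index 4:
  3 vs larger child 91 at index 10, swap → [75, 50, 7, 43, 91, 78, 61, 60, 81, 51, 3, 25, 70]
sift down from index 3:
  43 vs larger child 81 at index 8, swap → [75, 50, 7, 81, 91, 78, 61, 60, 43, 51, 3, 25, 70]
sift down from index 2:
  7 vs larger child 78 at index 5, swap → [75, 50, 78, 81, 91, 7, 61, 60, 43, 51, 3, 25, 70]
  7 vs larger child 70 at index 12, swap → [75, 50, 78, 81, 91, 70, 61, 60, 43, 51, 3, 25, 7]
sift down from index 1:
  50 vs larger child 91 at index 4, swap → [75, 91, 78, 81, 50, 70, 61, 60, 43, 51, 3, 25, 7]
  50 vs larger child 51 at index 9, swap → [75, 91, 78, 81, 51, 70, 61, 60, 43, 50, 3, 25, 7]
sift down from index 0:
  75 vs larger child 91 at index 1, swap → [91, 75, 78, 81, 51, 70, 61, 60, 43, 50, 3, 25, 7]
  75 vs larger child 81 at index 3, swap → [91, 81, 78, 75, 51, 70, 61, 60, 43, 50, 3, 25, 7]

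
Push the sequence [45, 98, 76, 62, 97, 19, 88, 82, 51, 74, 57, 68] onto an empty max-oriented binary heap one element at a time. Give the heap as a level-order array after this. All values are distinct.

Insert 45:
  append 45 at index 0 → [45] (no swap needed)
Insert 98:
  append 98 at index 1 → [45, 98]
  98 > parent 45 at index 0, swap → [98, 45]
Insert 76:
  append 76 at index 2 → [98, 45, 76] (no swap needed)
Insert 62:
  append 62 at index 3 → [98, 45, 76, 62]
  62 > parent 45 at index 1, swap → [98, 62, 76, 45]
Insert 97:
  append 97 at index 4 → [98, 62, 76, 45, 97]
  97 > parent 62 at index 1, swap → [98, 97, 76, 45, 62]
Insert 19:
  append 19 at index 5 → [98, 97, 76, 45, 62, 19] (no swap needed)
Insert 88:
  append 88 at index 6 → [98, 97, 76, 45, 62, 19, 88]
  88 > parent 76 at index 2, swap → [98, 97, 88, 45, 62, 19, 76]
Insert 82:
  append 82 at index 7 → [98, 97, 88, 45, 62, 19, 76, 82]
  82 > parent 45 at index 3, swap → [98, 97, 88, 82, 62, 19, 76, 45]
Insert 51:
  append 51 at index 8 → [98, 97, 88, 82, 62, 19, 76, 45, 51] (no swap needed)
Insert 74:
  append 74 at index 9 → [98, 97, 88, 82, 62, 19, 76, 45, 51, 74]
  74 > parent 62 at index 4, swap → [98, 97, 88, 82, 74, 19, 76, 45, 51, 62]
Insert 57:
  append 57 at index 10 → [98, 97, 88, 82, 74, 19, 76, 45, 51, 62, 57] (no swap needed)
Insert 68:
  append 68 at index 11 → [98, 97, 88, 82, 74, 19, 76, 45, 51, 62, 57, 68]
  68 > parent 19 at index 5, swap → [98, 97, 88, 82, 74, 68, 76, 45, 51, 62, 57, 19]

[98, 97, 88, 82, 74, 68, 76, 45, 51, 62, 57, 19]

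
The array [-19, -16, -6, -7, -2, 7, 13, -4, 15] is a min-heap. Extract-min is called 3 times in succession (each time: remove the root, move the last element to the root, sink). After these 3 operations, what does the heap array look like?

extract-min #1 returns -19:
  remove root -19; move last element 15 to root → [15, -16, -6, -7, -2, 7, 13, -4]
  15 vs smaller child -16 at index 1, swap → [-16, 15, -6, -7, -2, 7, 13, -4]
  15 vs smaller child -7 at index 3, swap → [-16, -7, -6, 15, -2, 7, 13, -4]
  15 vs only child -4 at index 7, swap → [-16, -7, -6, -4, -2, 7, 13, 15]
extract-min #2 returns -16:
  remove root -16; move last element 15 to root → [15, -7, -6, -4, -2, 7, 13]
  15 vs smaller child -7 at index 1, swap → [-7, 15, -6, -4, -2, 7, 13]
  15 vs smaller child -4 at index 3, swap → [-7, -4, -6, 15, -2, 7, 13]
extract-min #3 returns -7:
  remove root -7; move last element 13 to root → [13, -4, -6, 15, -2, 7]
  13 vs smaller child -6 at index 2, swap → [-6, -4, 13, 15, -2, 7]
  13 vs only child 7 at index 5, swap → [-6, -4, 7, 15, -2, 13]

[-6, -4, 7, 15, -2, 13]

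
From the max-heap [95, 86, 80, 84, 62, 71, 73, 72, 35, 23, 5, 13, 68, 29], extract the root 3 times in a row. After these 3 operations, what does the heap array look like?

[80, 72, 73, 68, 62, 71, 13, 29, 35, 23, 5]

extract-max #1 returns 95:
  remove root 95; move last element 29 to root → [29, 86, 80, 84, 62, 71, 73, 72, 35, 23, 5, 13, 68]
  29 vs larger child 86 at index 1, swap → [86, 29, 80, 84, 62, 71, 73, 72, 35, 23, 5, 13, 68]
  29 vs larger child 84 at index 3, swap → [86, 84, 80, 29, 62, 71, 73, 72, 35, 23, 5, 13, 68]
  29 vs larger child 72 at index 7, swap → [86, 84, 80, 72, 62, 71, 73, 29, 35, 23, 5, 13, 68]
extract-max #2 returns 86:
  remove root 86; move last element 68 to root → [68, 84, 80, 72, 62, 71, 73, 29, 35, 23, 5, 13]
  68 vs larger child 84 at index 1, swap → [84, 68, 80, 72, 62, 71, 73, 29, 35, 23, 5, 13]
  68 vs larger child 72 at index 3, swap → [84, 72, 80, 68, 62, 71, 73, 29, 35, 23, 5, 13]
extract-max #3 returns 84:
  remove root 84; move last element 13 to root → [13, 72, 80, 68, 62, 71, 73, 29, 35, 23, 5]
  13 vs larger child 80 at index 2, swap → [80, 72, 13, 68, 62, 71, 73, 29, 35, 23, 5]
  13 vs larger child 73 at index 6, swap → [80, 72, 73, 68, 62, 71, 13, 29, 35, 23, 5]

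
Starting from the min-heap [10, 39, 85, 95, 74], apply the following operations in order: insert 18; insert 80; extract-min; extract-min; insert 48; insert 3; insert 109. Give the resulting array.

[3, 74, 39, 95, 85, 80, 48, 109]

insert 18:
  append 18 at index 5 → [10, 39, 85, 95, 74, 18]
  18 < parent 85 at index 2, swap → [10, 39, 18, 95, 74, 85]
insert 80:
  append 80 at index 6 → [10, 39, 18, 95, 74, 85, 80] (no swap needed)
extract-min → returns 10:
  remove root 10; move last element 80 to root → [80, 39, 18, 95, 74, 85]
  80 vs smaller child 18 at index 2, swap → [18, 39, 80, 95, 74, 85]
extract-min → returns 18:
  remove root 18; move last element 85 to root → [85, 39, 80, 95, 74]
  85 vs smaller child 39 at index 1, swap → [39, 85, 80, 95, 74]
  85 vs smaller child 74 at index 4, swap → [39, 74, 80, 95, 85]
insert 48:
  append 48 at index 5 → [39, 74, 80, 95, 85, 48]
  48 < parent 80 at index 2, swap → [39, 74, 48, 95, 85, 80]
insert 3:
  append 3 at index 6 → [39, 74, 48, 95, 85, 80, 3]
  3 < parent 48 at index 2, swap → [39, 74, 3, 95, 85, 80, 48]
  3 < parent 39 at index 0, swap → [3, 74, 39, 95, 85, 80, 48]
insert 109:
  append 109 at index 7 → [3, 74, 39, 95, 85, 80, 48, 109] (no swap needed)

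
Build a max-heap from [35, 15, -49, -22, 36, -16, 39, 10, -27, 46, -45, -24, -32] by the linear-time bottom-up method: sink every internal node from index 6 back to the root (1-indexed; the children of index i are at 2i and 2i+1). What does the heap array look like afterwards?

sift down from index 6: already satisfies heap property
sift down from index 5:
  36 vs larger child 46 at index 10, swap → [35, 15, -49, -22, 46, -16, 39, 10, -27, 36, -45, -24, -32]
sift down from index 4:
  -22 vs larger child 10 at index 8, swap → [35, 15, -49, 10, 46, -16, 39, -22, -27, 36, -45, -24, -32]
sift down from index 3:
  -49 vs larger child 39 at index 7, swap → [35, 15, 39, 10, 46, -16, -49, -22, -27, 36, -45, -24, -32]
sift down from index 2:
  15 vs larger child 46 at index 5, swap → [35, 46, 39, 10, 15, -16, -49, -22, -27, 36, -45, -24, -32]
  15 vs larger child 36 at index 10, swap → [35, 46, 39, 10, 36, -16, -49, -22, -27, 15, -45, -24, -32]
sift down from index 1:
  35 vs larger child 46 at index 2, swap → [46, 35, 39, 10, 36, -16, -49, -22, -27, 15, -45, -24, -32]
  35 vs larger child 36 at index 5, swap → [46, 36, 39, 10, 35, -16, -49, -22, -27, 15, -45, -24, -32]

[46, 36, 39, 10, 35, -16, -49, -22, -27, 15, -45, -24, -32]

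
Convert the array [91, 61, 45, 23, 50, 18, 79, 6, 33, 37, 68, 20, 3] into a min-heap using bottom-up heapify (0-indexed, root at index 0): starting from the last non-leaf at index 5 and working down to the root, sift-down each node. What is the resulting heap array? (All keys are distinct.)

[3, 6, 18, 23, 37, 20, 79, 61, 33, 50, 68, 91, 45]

sift down from index 5:
  18 vs smaller child 3 at index 12, swap → [91, 61, 45, 23, 50, 3, 79, 6, 33, 37, 68, 20, 18]
sift down from index 4:
  50 vs smaller child 37 at index 9, swap → [91, 61, 45, 23, 37, 3, 79, 6, 33, 50, 68, 20, 18]
sift down from index 3:
  23 vs smaller child 6 at index 7, swap → [91, 61, 45, 6, 37, 3, 79, 23, 33, 50, 68, 20, 18]
sift down from index 2:
  45 vs smaller child 3 at index 5, swap → [91, 61, 3, 6, 37, 45, 79, 23, 33, 50, 68, 20, 18]
  45 vs smaller child 18 at index 12, swap → [91, 61, 3, 6, 37, 18, 79, 23, 33, 50, 68, 20, 45]
sift down from index 1:
  61 vs smaller child 6 at index 3, swap → [91, 6, 3, 61, 37, 18, 79, 23, 33, 50, 68, 20, 45]
  61 vs smaller child 23 at index 7, swap → [91, 6, 3, 23, 37, 18, 79, 61, 33, 50, 68, 20, 45]
sift down from index 0:
  91 vs smaller child 3 at index 2, swap → [3, 6, 91, 23, 37, 18, 79, 61, 33, 50, 68, 20, 45]
  91 vs smaller child 18 at index 5, swap → [3, 6, 18, 23, 37, 91, 79, 61, 33, 50, 68, 20, 45]
  91 vs smaller child 20 at index 11, swap → [3, 6, 18, 23, 37, 20, 79, 61, 33, 50, 68, 91, 45]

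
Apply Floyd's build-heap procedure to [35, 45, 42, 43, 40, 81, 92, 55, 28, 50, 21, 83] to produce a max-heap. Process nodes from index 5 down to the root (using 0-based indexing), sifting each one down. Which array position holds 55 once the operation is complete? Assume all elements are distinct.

sift down from index 5:
  81 vs only child 83 at index 11, swap → [35, 45, 42, 43, 40, 83, 92, 55, 28, 50, 21, 81]
sift down from index 4:
  40 vs larger child 50 at index 9, swap → [35, 45, 42, 43, 50, 83, 92, 55, 28, 40, 21, 81]
sift down from index 3:
  43 vs larger child 55 at index 7, swap → [35, 45, 42, 55, 50, 83, 92, 43, 28, 40, 21, 81]
sift down from index 2:
  42 vs larger child 92 at index 6, swap → [35, 45, 92, 55, 50, 83, 42, 43, 28, 40, 21, 81]
sift down from index 1:
  45 vs larger child 55 at index 3, swap → [35, 55, 92, 45, 50, 83, 42, 43, 28, 40, 21, 81]
sift down from index 0:
  35 vs larger child 92 at index 2, swap → [92, 55, 35, 45, 50, 83, 42, 43, 28, 40, 21, 81]
  35 vs larger child 83 at index 5, swap → [92, 55, 83, 45, 50, 35, 42, 43, 28, 40, 21, 81]
  35 vs only child 81 at index 11, swap → [92, 55, 83, 45, 50, 81, 42, 43, 28, 40, 21, 35]
resulting array: [92, 55, 83, 45, 50, 81, 42, 43, 28, 40, 21, 35]

1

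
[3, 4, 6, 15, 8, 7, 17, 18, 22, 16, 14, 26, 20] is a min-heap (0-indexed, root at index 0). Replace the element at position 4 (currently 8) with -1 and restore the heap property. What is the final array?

set index 4 from 8 to -1 → [3, 4, 6, 15, -1, 7, 17, 18, 22, 16, 14, 26, 20]
-1 < parent 4 at index 1, swap → [3, -1, 6, 15, 4, 7, 17, 18, 22, 16, 14, 26, 20]
-1 < parent 3 at index 0, swap → [-1, 3, 6, 15, 4, 7, 17, 18, 22, 16, 14, 26, 20]

[-1, 3, 6, 15, 4, 7, 17, 18, 22, 16, 14, 26, 20]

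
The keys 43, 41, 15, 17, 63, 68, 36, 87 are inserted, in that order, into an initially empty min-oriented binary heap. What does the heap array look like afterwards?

[15, 17, 36, 43, 63, 68, 41, 87]

Insert 43:
  append 43 at index 0 → [43] (no swap needed)
Insert 41:
  append 41 at index 1 → [43, 41]
  41 < parent 43 at index 0, swap → [41, 43]
Insert 15:
  append 15 at index 2 → [41, 43, 15]
  15 < parent 41 at index 0, swap → [15, 43, 41]
Insert 17:
  append 17 at index 3 → [15, 43, 41, 17]
  17 < parent 43 at index 1, swap → [15, 17, 41, 43]
Insert 63:
  append 63 at index 4 → [15, 17, 41, 43, 63] (no swap needed)
Insert 68:
  append 68 at index 5 → [15, 17, 41, 43, 63, 68] (no swap needed)
Insert 36:
  append 36 at index 6 → [15, 17, 41, 43, 63, 68, 36]
  36 < parent 41 at index 2, swap → [15, 17, 36, 43, 63, 68, 41]
Insert 87:
  append 87 at index 7 → [15, 17, 36, 43, 63, 68, 41, 87] (no swap needed)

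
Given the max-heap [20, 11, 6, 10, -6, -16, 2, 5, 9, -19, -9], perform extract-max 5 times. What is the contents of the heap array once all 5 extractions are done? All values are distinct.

[5, -6, 2, -9, -19, -16]

extract-max #1 returns 20:
  remove root 20; move last element -9 to root → [-9, 11, 6, 10, -6, -16, 2, 5, 9, -19]
  -9 vs larger child 11 at index 1, swap → [11, -9, 6, 10, -6, -16, 2, 5, 9, -19]
  -9 vs larger child 10 at index 3, swap → [11, 10, 6, -9, -6, -16, 2, 5, 9, -19]
  -9 vs larger child 9 at index 8, swap → [11, 10, 6, 9, -6, -16, 2, 5, -9, -19]
extract-max #2 returns 11:
  remove root 11; move last element -19 to root → [-19, 10, 6, 9, -6, -16, 2, 5, -9]
  -19 vs larger child 10 at index 1, swap → [10, -19, 6, 9, -6, -16, 2, 5, -9]
  -19 vs larger child 9 at index 3, swap → [10, 9, 6, -19, -6, -16, 2, 5, -9]
  -19 vs larger child 5 at index 7, swap → [10, 9, 6, 5, -6, -16, 2, -19, -9]
extract-max #3 returns 10:
  remove root 10; move last element -9 to root → [-9, 9, 6, 5, -6, -16, 2, -19]
  -9 vs larger child 9 at index 1, swap → [9, -9, 6, 5, -6, -16, 2, -19]
  -9 vs larger child 5 at index 3, swap → [9, 5, 6, -9, -6, -16, 2, -19]
extract-max #4 returns 9:
  remove root 9; move last element -19 to root → [-19, 5, 6, -9, -6, -16, 2]
  -19 vs larger child 6 at index 2, swap → [6, 5, -19, -9, -6, -16, 2]
  -19 vs larger child 2 at index 6, swap → [6, 5, 2, -9, -6, -16, -19]
extract-max #5 returns 6:
  remove root 6; move last element -19 to root → [-19, 5, 2, -9, -6, -16]
  -19 vs larger child 5 at index 1, swap → [5, -19, 2, -9, -6, -16]
  -19 vs larger child -6 at index 4, swap → [5, -6, 2, -9, -19, -16]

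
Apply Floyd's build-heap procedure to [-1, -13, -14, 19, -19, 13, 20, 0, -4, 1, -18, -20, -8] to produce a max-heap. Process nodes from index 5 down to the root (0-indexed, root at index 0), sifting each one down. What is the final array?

[20, 19, 13, 0, 1, -1, -14, -13, -4, -19, -18, -20, -8]

sift down from index 5: already satisfies heap property
sift down from index 4:
  -19 vs larger child 1 at index 9, swap → [-1, -13, -14, 19, 1, 13, 20, 0, -4, -19, -18, -20, -8]
sift down from index 3: already satisfies heap property
sift down from index 2:
  -14 vs larger child 20 at index 6, swap → [-1, -13, 20, 19, 1, 13, -14, 0, -4, -19, -18, -20, -8]
sift down from index 1:
  -13 vs larger child 19 at index 3, swap → [-1, 19, 20, -13, 1, 13, -14, 0, -4, -19, -18, -20, -8]
  -13 vs larger child 0 at index 7, swap → [-1, 19, 20, 0, 1, 13, -14, -13, -4, -19, -18, -20, -8]
sift down from index 0:
  -1 vs larger child 20 at index 2, swap → [20, 19, -1, 0, 1, 13, -14, -13, -4, -19, -18, -20, -8]
  -1 vs larger child 13 at index 5, swap → [20, 19, 13, 0, 1, -1, -14, -13, -4, -19, -18, -20, -8]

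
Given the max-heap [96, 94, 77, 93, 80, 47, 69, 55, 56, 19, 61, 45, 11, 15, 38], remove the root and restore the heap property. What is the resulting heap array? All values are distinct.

[94, 93, 77, 56, 80, 47, 69, 55, 38, 19, 61, 45, 11, 15]

remove root 96; move last element 38 to root → [38, 94, 77, 93, 80, 47, 69, 55, 56, 19, 61, 45, 11, 15]
38 vs larger child 94 at index 1, swap → [94, 38, 77, 93, 80, 47, 69, 55, 56, 19, 61, 45, 11, 15]
38 vs larger child 93 at index 3, swap → [94, 93, 77, 38, 80, 47, 69, 55, 56, 19, 61, 45, 11, 15]
38 vs larger child 56 at index 8, swap → [94, 93, 77, 56, 80, 47, 69, 55, 38, 19, 61, 45, 11, 15]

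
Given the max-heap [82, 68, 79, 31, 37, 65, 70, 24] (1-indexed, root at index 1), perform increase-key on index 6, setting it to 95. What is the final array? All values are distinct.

[95, 68, 82, 31, 37, 79, 70, 24]

set index 6 from 65 to 95 → [82, 68, 79, 31, 37, 95, 70, 24]
95 > parent 79 at index 3, swap → [82, 68, 95, 31, 37, 79, 70, 24]
95 > parent 82 at index 1, swap → [95, 68, 82, 31, 37, 79, 70, 24]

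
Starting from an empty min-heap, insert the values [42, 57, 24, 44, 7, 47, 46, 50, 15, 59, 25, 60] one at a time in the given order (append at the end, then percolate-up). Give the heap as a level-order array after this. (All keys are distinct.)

[7, 15, 42, 24, 25, 47, 46, 57, 50, 59, 44, 60]

Insert 42:
  append 42 at index 0 → [42] (no swap needed)
Insert 57:
  append 57 at index 1 → [42, 57] (no swap needed)
Insert 24:
  append 24 at index 2 → [42, 57, 24]
  24 < parent 42 at index 0, swap → [24, 57, 42]
Insert 44:
  append 44 at index 3 → [24, 57, 42, 44]
  44 < parent 57 at index 1, swap → [24, 44, 42, 57]
Insert 7:
  append 7 at index 4 → [24, 44, 42, 57, 7]
  7 < parent 44 at index 1, swap → [24, 7, 42, 57, 44]
  7 < parent 24 at index 0, swap → [7, 24, 42, 57, 44]
Insert 47:
  append 47 at index 5 → [7, 24, 42, 57, 44, 47] (no swap needed)
Insert 46:
  append 46 at index 6 → [7, 24, 42, 57, 44, 47, 46] (no swap needed)
Insert 50:
  append 50 at index 7 → [7, 24, 42, 57, 44, 47, 46, 50]
  50 < parent 57 at index 3, swap → [7, 24, 42, 50, 44, 47, 46, 57]
Insert 15:
  append 15 at index 8 → [7, 24, 42, 50, 44, 47, 46, 57, 15]
  15 < parent 50 at index 3, swap → [7, 24, 42, 15, 44, 47, 46, 57, 50]
  15 < parent 24 at index 1, swap → [7, 15, 42, 24, 44, 47, 46, 57, 50]
Insert 59:
  append 59 at index 9 → [7, 15, 42, 24, 44, 47, 46, 57, 50, 59] (no swap needed)
Insert 25:
  append 25 at index 10 → [7, 15, 42, 24, 44, 47, 46, 57, 50, 59, 25]
  25 < parent 44 at index 4, swap → [7, 15, 42, 24, 25, 47, 46, 57, 50, 59, 44]
Insert 60:
  append 60 at index 11 → [7, 15, 42, 24, 25, 47, 46, 57, 50, 59, 44, 60] (no swap needed)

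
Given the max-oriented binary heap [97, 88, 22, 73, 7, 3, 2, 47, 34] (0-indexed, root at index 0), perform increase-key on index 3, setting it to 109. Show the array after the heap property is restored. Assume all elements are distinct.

[109, 97, 22, 88, 7, 3, 2, 47, 34]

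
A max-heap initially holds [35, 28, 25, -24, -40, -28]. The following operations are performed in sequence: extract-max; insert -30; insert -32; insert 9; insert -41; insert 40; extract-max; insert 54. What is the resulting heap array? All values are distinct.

extract-max → returns 35:
  remove root 35; move last element -28 to root → [-28, 28, 25, -24, -40]
  -28 vs larger child 28 at index 1, swap → [28, -28, 25, -24, -40]
  -28 vs larger child -24 at index 3, swap → [28, -24, 25, -28, -40]
insert -30:
  append -30 at index 5 → [28, -24, 25, -28, -40, -30] (no swap needed)
insert -32:
  append -32 at index 6 → [28, -24, 25, -28, -40, -30, -32] (no swap needed)
insert 9:
  append 9 at index 7 → [28, -24, 25, -28, -40, -30, -32, 9]
  9 > parent -28 at index 3, swap → [28, -24, 25, 9, -40, -30, -32, -28]
  9 > parent -24 at index 1, swap → [28, 9, 25, -24, -40, -30, -32, -28]
insert -41:
  append -41 at index 8 → [28, 9, 25, -24, -40, -30, -32, -28, -41] (no swap needed)
insert 40:
  append 40 at index 9 → [28, 9, 25, -24, -40, -30, -32, -28, -41, 40]
  40 > parent -40 at index 4, swap → [28, 9, 25, -24, 40, -30, -32, -28, -41, -40]
  40 > parent 9 at index 1, swap → [28, 40, 25, -24, 9, -30, -32, -28, -41, -40]
  40 > parent 28 at index 0, swap → [40, 28, 25, -24, 9, -30, -32, -28, -41, -40]
extract-max → returns 40:
  remove root 40; move last element -40 to root → [-40, 28, 25, -24, 9, -30, -32, -28, -41]
  -40 vs larger child 28 at index 1, swap → [28, -40, 25, -24, 9, -30, -32, -28, -41]
  -40 vs larger child 9 at index 4, swap → [28, 9, 25, -24, -40, -30, -32, -28, -41]
insert 54:
  append 54 at index 9 → [28, 9, 25, -24, -40, -30, -32, -28, -41, 54]
  54 > parent -40 at index 4, swap → [28, 9, 25, -24, 54, -30, -32, -28, -41, -40]
  54 > parent 9 at index 1, swap → [28, 54, 25, -24, 9, -30, -32, -28, -41, -40]
  54 > parent 28 at index 0, swap → [54, 28, 25, -24, 9, -30, -32, -28, -41, -40]

[54, 28, 25, -24, 9, -30, -32, -28, -41, -40]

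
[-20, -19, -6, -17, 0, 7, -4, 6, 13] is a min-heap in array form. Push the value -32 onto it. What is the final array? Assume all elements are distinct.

append -32 at index 9 → [-20, -19, -6, -17, 0, 7, -4, 6, 13, -32]
-32 < parent 0 at index 4, swap → [-20, -19, -6, -17, -32, 7, -4, 6, 13, 0]
-32 < parent -19 at index 1, swap → [-20, -32, -6, -17, -19, 7, -4, 6, 13, 0]
-32 < parent -20 at index 0, swap → [-32, -20, -6, -17, -19, 7, -4, 6, 13, 0]

[-32, -20, -6, -17, -19, 7, -4, 6, 13, 0]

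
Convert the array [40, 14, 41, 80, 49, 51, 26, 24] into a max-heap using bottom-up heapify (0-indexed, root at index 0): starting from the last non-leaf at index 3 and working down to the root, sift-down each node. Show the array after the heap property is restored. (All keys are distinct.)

[80, 49, 51, 24, 40, 41, 26, 14]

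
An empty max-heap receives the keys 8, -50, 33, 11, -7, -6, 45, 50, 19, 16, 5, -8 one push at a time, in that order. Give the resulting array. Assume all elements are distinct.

Insert 8:
  append 8 at index 0 → [8] (no swap needed)
Insert -50:
  append -50 at index 1 → [8, -50] (no swap needed)
Insert 33:
  append 33 at index 2 → [8, -50, 33]
  33 > parent 8 at index 0, swap → [33, -50, 8]
Insert 11:
  append 11 at index 3 → [33, -50, 8, 11]
  11 > parent -50 at index 1, swap → [33, 11, 8, -50]
Insert -7:
  append -7 at index 4 → [33, 11, 8, -50, -7] (no swap needed)
Insert -6:
  append -6 at index 5 → [33, 11, 8, -50, -7, -6] (no swap needed)
Insert 45:
  append 45 at index 6 → [33, 11, 8, -50, -7, -6, 45]
  45 > parent 8 at index 2, swap → [33, 11, 45, -50, -7, -6, 8]
  45 > parent 33 at index 0, swap → [45, 11, 33, -50, -7, -6, 8]
Insert 50:
  append 50 at index 7 → [45, 11, 33, -50, -7, -6, 8, 50]
  50 > parent -50 at index 3, swap → [45, 11, 33, 50, -7, -6, 8, -50]
  50 > parent 11 at index 1, swap → [45, 50, 33, 11, -7, -6, 8, -50]
  50 > parent 45 at index 0, swap → [50, 45, 33, 11, -7, -6, 8, -50]
Insert 19:
  append 19 at index 8 → [50, 45, 33, 11, -7, -6, 8, -50, 19]
  19 > parent 11 at index 3, swap → [50, 45, 33, 19, -7, -6, 8, -50, 11]
Insert 16:
  append 16 at index 9 → [50, 45, 33, 19, -7, -6, 8, -50, 11, 16]
  16 > parent -7 at index 4, swap → [50, 45, 33, 19, 16, -6, 8, -50, 11, -7]
Insert 5:
  append 5 at index 10 → [50, 45, 33, 19, 16, -6, 8, -50, 11, -7, 5] (no swap needed)
Insert -8:
  append -8 at index 11 → [50, 45, 33, 19, 16, -6, 8, -50, 11, -7, 5, -8] (no swap needed)

[50, 45, 33, 19, 16, -6, 8, -50, 11, -7, 5, -8]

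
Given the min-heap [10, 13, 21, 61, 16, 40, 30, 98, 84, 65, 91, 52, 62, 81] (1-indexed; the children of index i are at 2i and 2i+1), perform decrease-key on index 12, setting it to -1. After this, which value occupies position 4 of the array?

61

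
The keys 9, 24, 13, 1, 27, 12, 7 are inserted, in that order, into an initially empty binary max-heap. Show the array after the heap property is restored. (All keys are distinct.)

[27, 24, 13, 1, 9, 12, 7]

Insert 9:
  append 9 at index 0 → [9] (no swap needed)
Insert 24:
  append 24 at index 1 → [9, 24]
  24 > parent 9 at index 0, swap → [24, 9]
Insert 13:
  append 13 at index 2 → [24, 9, 13] (no swap needed)
Insert 1:
  append 1 at index 3 → [24, 9, 13, 1] (no swap needed)
Insert 27:
  append 27 at index 4 → [24, 9, 13, 1, 27]
  27 > parent 9 at index 1, swap → [24, 27, 13, 1, 9]
  27 > parent 24 at index 0, swap → [27, 24, 13, 1, 9]
Insert 12:
  append 12 at index 5 → [27, 24, 13, 1, 9, 12] (no swap needed)
Insert 7:
  append 7 at index 6 → [27, 24, 13, 1, 9, 12, 7] (no swap needed)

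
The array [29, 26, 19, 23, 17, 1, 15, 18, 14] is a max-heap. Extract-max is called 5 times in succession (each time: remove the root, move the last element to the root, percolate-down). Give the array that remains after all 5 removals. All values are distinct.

[17, 14, 15, 1]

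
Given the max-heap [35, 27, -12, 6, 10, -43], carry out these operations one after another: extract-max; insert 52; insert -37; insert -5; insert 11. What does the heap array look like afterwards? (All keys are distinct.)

[52, 11, 27, 10, -43, -12, -37, -5, 6]

extract-max → returns 35:
  remove root 35; move last element -43 to root → [-43, 27, -12, 6, 10]
  -43 vs larger child 27 at index 1, swap → [27, -43, -12, 6, 10]
  -43 vs larger child 10 at index 4, swap → [27, 10, -12, 6, -43]
insert 52:
  append 52 at index 5 → [27, 10, -12, 6, -43, 52]
  52 > parent -12 at index 2, swap → [27, 10, 52, 6, -43, -12]
  52 > parent 27 at index 0, swap → [52, 10, 27, 6, -43, -12]
insert -37:
  append -37 at index 6 → [52, 10, 27, 6, -43, -12, -37] (no swap needed)
insert -5:
  append -5 at index 7 → [52, 10, 27, 6, -43, -12, -37, -5] (no swap needed)
insert 11:
  append 11 at index 8 → [52, 10, 27, 6, -43, -12, -37, -5, 11]
  11 > parent 6 at index 3, swap → [52, 10, 27, 11, -43, -12, -37, -5, 6]
  11 > parent 10 at index 1, swap → [52, 11, 27, 10, -43, -12, -37, -5, 6]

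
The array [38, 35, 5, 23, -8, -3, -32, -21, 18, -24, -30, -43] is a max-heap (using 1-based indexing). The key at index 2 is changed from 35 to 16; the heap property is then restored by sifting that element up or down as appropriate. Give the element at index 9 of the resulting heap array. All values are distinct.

16

set index 2 from 35 to 16 → [38, 16, 5, 23, -8, -3, -32, -21, 18, -24, -30, -43]
16 vs larger child 23 at index 4, swap → [38, 23, 5, 16, -8, -3, -32, -21, 18, -24, -30, -43]
16 vs larger child 18 at index 9, swap → [38, 23, 5, 18, -8, -3, -32, -21, 16, -24, -30, -43]
resulting array: [38, 23, 5, 18, -8, -3, -32, -21, 16, -24, -30, -43]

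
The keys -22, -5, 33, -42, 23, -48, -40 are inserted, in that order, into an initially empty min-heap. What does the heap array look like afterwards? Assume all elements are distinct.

[-48, -22, -42, -5, 23, 33, -40]

Insert -22:
  append -22 at index 0 → [-22] (no swap needed)
Insert -5:
  append -5 at index 1 → [-22, -5] (no swap needed)
Insert 33:
  append 33 at index 2 → [-22, -5, 33] (no swap needed)
Insert -42:
  append -42 at index 3 → [-22, -5, 33, -42]
  -42 < parent -5 at index 1, swap → [-22, -42, 33, -5]
  -42 < parent -22 at index 0, swap → [-42, -22, 33, -5]
Insert 23:
  append 23 at index 4 → [-42, -22, 33, -5, 23] (no swap needed)
Insert -48:
  append -48 at index 5 → [-42, -22, 33, -5, 23, -48]
  -48 < parent 33 at index 2, swap → [-42, -22, -48, -5, 23, 33]
  -48 < parent -42 at index 0, swap → [-48, -22, -42, -5, 23, 33]
Insert -40:
  append -40 at index 6 → [-48, -22, -42, -5, 23, 33, -40] (no swap needed)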